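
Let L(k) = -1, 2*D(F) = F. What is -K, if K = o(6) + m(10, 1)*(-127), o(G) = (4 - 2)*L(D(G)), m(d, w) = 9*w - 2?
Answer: 891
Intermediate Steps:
D(F) = F/2
m(d, w) = -2 + 9*w
o(G) = -2 (o(G) = (4 - 2)*(-1) = 2*(-1) = -2)
K = -891 (K = -2 + (-2 + 9*1)*(-127) = -2 + (-2 + 9)*(-127) = -2 + 7*(-127) = -2 - 889 = -891)
-K = -1*(-891) = 891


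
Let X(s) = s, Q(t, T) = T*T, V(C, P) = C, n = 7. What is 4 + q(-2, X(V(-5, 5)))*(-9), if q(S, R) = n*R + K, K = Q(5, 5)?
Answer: 94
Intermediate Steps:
Q(t, T) = T²
K = 25 (K = 5² = 25)
q(S, R) = 25 + 7*R (q(S, R) = 7*R + 25 = 25 + 7*R)
4 + q(-2, X(V(-5, 5)))*(-9) = 4 + (25 + 7*(-5))*(-9) = 4 + (25 - 35)*(-9) = 4 - 10*(-9) = 4 + 90 = 94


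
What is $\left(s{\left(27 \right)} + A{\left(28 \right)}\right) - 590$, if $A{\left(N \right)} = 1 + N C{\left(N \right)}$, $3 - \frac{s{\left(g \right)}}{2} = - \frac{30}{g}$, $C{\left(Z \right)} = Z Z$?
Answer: $\frac{192341}{9} \approx 21371.0$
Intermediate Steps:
$C{\left(Z \right)} = Z^{2}$
$s{\left(g \right)} = 6 + \frac{60}{g}$ ($s{\left(g \right)} = 6 - 2 \left(- \frac{30}{g}\right) = 6 + \frac{60}{g}$)
$A{\left(N \right)} = 1 + N^{3}$ ($A{\left(N \right)} = 1 + N N^{2} = 1 + N^{3}$)
$\left(s{\left(27 \right)} + A{\left(28 \right)}\right) - 590 = \left(\left(6 + \frac{60}{27}\right) + \left(1 + 28^{3}\right)\right) - 590 = \left(\left(6 + 60 \cdot \frac{1}{27}\right) + \left(1 + 21952\right)\right) - 590 = \left(\left(6 + \frac{20}{9}\right) + 21953\right) - 590 = \left(\frac{74}{9} + 21953\right) - 590 = \frac{197651}{9} - 590 = \frac{192341}{9}$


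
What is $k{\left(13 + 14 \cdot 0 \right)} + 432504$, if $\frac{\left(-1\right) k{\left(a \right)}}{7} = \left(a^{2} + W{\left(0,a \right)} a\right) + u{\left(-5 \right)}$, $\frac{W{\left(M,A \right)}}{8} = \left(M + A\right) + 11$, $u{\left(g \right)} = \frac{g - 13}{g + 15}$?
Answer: $\frac{2069308}{5} \approx 4.1386 \cdot 10^{5}$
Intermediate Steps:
$u{\left(g \right)} = \frac{-13 + g}{15 + g}$
$W{\left(M,A \right)} = 88 + 8 A + 8 M$ ($W{\left(M,A \right)} = 8 \left(\left(M + A\right) + 11\right) = 8 \left(\left(A + M\right) + 11\right) = 8 \left(11 + A + M\right) = 88 + 8 A + 8 M$)
$k{\left(a \right)} = \frac{63}{5} - 7 a^{2} - 7 a \left(88 + 8 a\right)$ ($k{\left(a \right)} = - 7 \left(\left(a^{2} + \left(88 + 8 a + 8 \cdot 0\right) a\right) + \frac{-13 - 5}{15 - 5}\right) = - 7 \left(\left(a^{2} + \left(88 + 8 a + 0\right) a\right) + \frac{1}{10} \left(-18\right)\right) = - 7 \left(\left(a^{2} + \left(88 + 8 a\right) a\right) + \frac{1}{10} \left(-18\right)\right) = - 7 \left(\left(a^{2} + a \left(88 + 8 a\right)\right) - \frac{9}{5}\right) = - 7 \left(- \frac{9}{5} + a^{2} + a \left(88 + 8 a\right)\right) = \frac{63}{5} - 7 a^{2} - 7 a \left(88 + 8 a\right)$)
$k{\left(13 + 14 \cdot 0 \right)} + 432504 = \left(\frac{63}{5} - 616 \left(13 + 14 \cdot 0\right) - 63 \left(13 + 14 \cdot 0\right)^{2}\right) + 432504 = \left(\frac{63}{5} - 616 \left(13 + 0\right) - 63 \left(13 + 0\right)^{2}\right) + 432504 = \left(\frac{63}{5} - 8008 - 63 \cdot 13^{2}\right) + 432504 = \left(\frac{63}{5} - 8008 - 10647\right) + 432504 = - \frac{93212}{5} + 432504 = \frac{2069308}{5}$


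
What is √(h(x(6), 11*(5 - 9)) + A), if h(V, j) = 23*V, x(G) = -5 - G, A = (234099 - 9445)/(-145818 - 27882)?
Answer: I*√8524955522/5790 ≈ 15.947*I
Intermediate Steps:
A = -112327/86850 (A = 224654/(-173700) = 224654*(-1/173700) = -112327/86850 ≈ -1.2933)
√(h(x(6), 11*(5 - 9)) + A) = √(23*(-5 - 1*6) - 112327/86850) = √(23*(-5 - 6) - 112327/86850) = √(23*(-11) - 112327/86850) = √(-253 - 112327/86850) = √(-22085377/86850) = I*√8524955522/5790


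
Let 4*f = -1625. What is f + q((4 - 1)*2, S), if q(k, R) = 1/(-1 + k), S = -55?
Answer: -8121/20 ≈ -406.05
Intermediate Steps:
f = -1625/4 (f = (¼)*(-1625) = -1625/4 ≈ -406.25)
f + q((4 - 1)*2, S) = -1625/4 + 1/(-1 + (4 - 1)*2) = -1625/4 + 1/(-1 + 3*2) = -1625/4 + 1/(-1 + 6) = -1625/4 + 1/5 = -1625/4 + ⅕ = -8121/20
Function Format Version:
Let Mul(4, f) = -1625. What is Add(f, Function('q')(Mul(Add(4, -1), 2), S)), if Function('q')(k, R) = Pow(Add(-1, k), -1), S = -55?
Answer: Rational(-8121, 20) ≈ -406.05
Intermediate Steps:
f = Rational(-1625, 4) (f = Mul(Rational(1, 4), -1625) = Rational(-1625, 4) ≈ -406.25)
Add(f, Function('q')(Mul(Add(4, -1), 2), S)) = Add(Rational(-1625, 4), Pow(Add(-1, Mul(Add(4, -1), 2)), -1)) = Add(Rational(-1625, 4), Pow(Add(-1, Mul(3, 2)), -1)) = Add(Rational(-1625, 4), Pow(Add(-1, 6), -1)) = Add(Rational(-1625, 4), Pow(5, -1)) = Add(Rational(-1625, 4), Rational(1, 5)) = Rational(-8121, 20)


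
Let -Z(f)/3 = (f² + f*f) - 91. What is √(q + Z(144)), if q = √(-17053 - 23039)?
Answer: √(-124143 + 2*I*√10023) ≈ 0.284 + 352.34*I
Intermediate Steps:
Z(f) = 273 - 6*f² (Z(f) = -3*((f² + f*f) - 91) = -3*((f² + f²) - 91) = -3*(2*f² - 91) = -3*(-91 + 2*f²) = 273 - 6*f²)
q = 2*I*√10023 (q = √(-40092) = 2*I*√10023 ≈ 200.23*I)
√(q + Z(144)) = √(2*I*√10023 + (273 - 6*144²)) = √(2*I*√10023 + (273 - 6*20736)) = √(2*I*√10023 + (273 - 124416)) = √(2*I*√10023 - 124143) = √(-124143 + 2*I*√10023)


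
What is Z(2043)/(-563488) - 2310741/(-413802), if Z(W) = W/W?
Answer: 24112489089/4318008544 ≈ 5.5842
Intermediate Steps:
Z(W) = 1
Z(2043)/(-563488) - 2310741/(-413802) = 1/(-563488) - 2310741/(-413802) = 1*(-1/563488) - 2310741*(-1/413802) = -1/563488 + 85583/15326 = 24112489089/4318008544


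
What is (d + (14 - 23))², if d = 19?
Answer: 100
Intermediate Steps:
(d + (14 - 23))² = (19 + (14 - 23))² = (19 - 9)² = 10² = 100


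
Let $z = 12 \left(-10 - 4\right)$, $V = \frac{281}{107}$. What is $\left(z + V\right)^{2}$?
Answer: $\frac{313113025}{11449} \approx 27349.0$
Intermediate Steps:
$V = \frac{281}{107}$ ($V = 281 \cdot \frac{1}{107} = \frac{281}{107} \approx 2.6262$)
$z = -168$ ($z = 12 \left(-14\right) = -168$)
$\left(z + V\right)^{2} = \left(-168 + \frac{281}{107}\right)^{2} = \left(- \frac{17695}{107}\right)^{2} = \frac{313113025}{11449}$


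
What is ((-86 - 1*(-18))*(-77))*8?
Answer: 41888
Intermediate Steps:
((-86 - 1*(-18))*(-77))*8 = ((-86 + 18)*(-77))*8 = -68*(-77)*8 = 5236*8 = 41888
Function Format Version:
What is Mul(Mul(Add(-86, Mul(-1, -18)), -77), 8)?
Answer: 41888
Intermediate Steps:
Mul(Mul(Add(-86, Mul(-1, -18)), -77), 8) = Mul(Mul(Add(-86, 18), -77), 8) = Mul(Mul(-68, -77), 8) = Mul(5236, 8) = 41888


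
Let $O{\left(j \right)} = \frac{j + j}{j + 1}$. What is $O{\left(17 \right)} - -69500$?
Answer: $\frac{625517}{9} \approx 69502.0$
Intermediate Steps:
$O{\left(j \right)} = \frac{2 j}{1 + j}$
$O{\left(17 \right)} - -69500 = 2 \cdot 17 \frac{1}{1 + 17} - -69500 = 2 \cdot 17 \cdot \frac{1}{18} + 69500 = \frac{17}{9} + 69500 = \frac{625517}{9}$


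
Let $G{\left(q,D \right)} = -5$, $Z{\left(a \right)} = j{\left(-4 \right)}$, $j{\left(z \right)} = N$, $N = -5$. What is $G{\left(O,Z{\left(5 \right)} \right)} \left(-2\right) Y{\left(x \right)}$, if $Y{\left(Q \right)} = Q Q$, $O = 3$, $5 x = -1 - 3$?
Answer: $\frac{32}{5} \approx 6.4$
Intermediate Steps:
$x = - \frac{4}{5}$ ($x = \frac{-1 - 3}{5} = \frac{1}{5} \left(-4\right) = - \frac{4}{5} \approx -0.8$)
$j{\left(z \right)} = -5$
$Z{\left(a \right)} = -5$
$Y{\left(Q \right)} = Q^{2}$
$G{\left(O,Z{\left(5 \right)} \right)} \left(-2\right) Y{\left(x \right)} = \left(-5\right) \left(-2\right) \left(- \frac{4}{5}\right)^{2} = 10 \cdot \frac{16}{25} = \frac{32}{5}$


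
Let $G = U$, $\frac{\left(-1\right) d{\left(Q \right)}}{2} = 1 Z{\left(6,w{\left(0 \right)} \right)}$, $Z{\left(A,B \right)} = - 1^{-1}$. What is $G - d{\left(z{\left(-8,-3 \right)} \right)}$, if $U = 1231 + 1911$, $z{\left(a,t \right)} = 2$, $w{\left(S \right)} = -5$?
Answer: $3140$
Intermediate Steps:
$Z{\left(A,B \right)} = -1$ ($Z{\left(A,B \right)} = \left(-1\right) 1 = -1$)
$U = 3142$
$d{\left(Q \right)} = 2$ ($d{\left(Q \right)} = - 2 \cdot 1 \left(-1\right) = \left(-2\right) \left(-1\right) = 2$)
$G = 3142$
$G - d{\left(z{\left(-8,-3 \right)} \right)} = 3142 - 2 = 3140$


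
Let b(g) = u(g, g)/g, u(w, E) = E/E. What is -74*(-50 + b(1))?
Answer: 3626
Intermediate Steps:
u(w, E) = 1
b(g) = 1/g
-74*(-50 + b(1)) = -74*(-50 + 1/1) = -74*(-50 + 1) = -74*(-49) = 3626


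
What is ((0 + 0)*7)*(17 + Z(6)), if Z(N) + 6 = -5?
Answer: 0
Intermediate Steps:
Z(N) = -11 (Z(N) = -6 - 5 = -11)
((0 + 0)*7)*(17 + Z(6)) = ((0 + 0)*7)*(17 - 11) = (0*7)*6 = 0*6 = 0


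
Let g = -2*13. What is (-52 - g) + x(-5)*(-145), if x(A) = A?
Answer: 699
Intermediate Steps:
g = -26
(-52 - g) + x(-5)*(-145) = (-52 - 1*(-26)) - 5*(-145) = (-52 + 26) + 725 = -26 + 725 = 699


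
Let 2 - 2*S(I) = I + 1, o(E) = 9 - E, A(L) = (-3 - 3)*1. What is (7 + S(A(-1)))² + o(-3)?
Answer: 489/4 ≈ 122.25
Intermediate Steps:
A(L) = -6 (A(L) = -6*1 = -6)
S(I) = ½ - I/2 (S(I) = 1 - (I + 1)/2 = 1 - (1 + I)/2 = 1 + (-½ - I/2) = ½ - I/2)
(7 + S(A(-1)))² + o(-3) = (7 + (½ - ½*(-6)))² + (9 - 1*(-3)) = (7 + (½ + 3))² + (9 + 3) = (7 + 7/2)² + 12 = (21/2)² + 12 = 441/4 + 12 = 489/4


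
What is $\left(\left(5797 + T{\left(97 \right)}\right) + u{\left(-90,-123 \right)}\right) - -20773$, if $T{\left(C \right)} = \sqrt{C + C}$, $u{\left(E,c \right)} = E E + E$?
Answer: $34580 + \sqrt{194} \approx 34594.0$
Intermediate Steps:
$u{\left(E,c \right)} = E + E^{2}$ ($u{\left(E,c \right)} = E^{2} + E = E + E^{2}$)
$T{\left(C \right)} = \sqrt{2} \sqrt{C}$ ($T{\left(C \right)} = \sqrt{2 C} = \sqrt{2} \sqrt{C}$)
$\left(\left(5797 + T{\left(97 \right)}\right) + u{\left(-90,-123 \right)}\right) - -20773 = \left(\left(5797 + \sqrt{2} \sqrt{97}\right) - 90 \left(1 - 90\right)\right) - -20773 = \left(\left(5797 + \sqrt{194}\right) - -8010\right) + 20773 = \left(\left(5797 + \sqrt{194}\right) + 8010\right) + 20773 = \left(13807 + \sqrt{194}\right) + 20773 = 34580 + \sqrt{194}$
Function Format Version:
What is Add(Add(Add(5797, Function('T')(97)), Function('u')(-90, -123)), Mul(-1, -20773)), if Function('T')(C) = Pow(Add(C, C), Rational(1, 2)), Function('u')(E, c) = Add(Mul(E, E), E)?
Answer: Add(34580, Pow(194, Rational(1, 2))) ≈ 34594.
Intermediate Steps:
Function('u')(E, c) = Add(E, Pow(E, 2)) (Function('u')(E, c) = Add(Pow(E, 2), E) = Add(E, Pow(E, 2)))
Function('T')(C) = Mul(Pow(2, Rational(1, 2)), Pow(C, Rational(1, 2))) (Function('T')(C) = Pow(Mul(2, C), Rational(1, 2)) = Mul(Pow(2, Rational(1, 2)), Pow(C, Rational(1, 2))))
Add(Add(Add(5797, Function('T')(97)), Function('u')(-90, -123)), Mul(-1, -20773)) = Add(Add(Add(5797, Mul(Pow(2, Rational(1, 2)), Pow(97, Rational(1, 2)))), Mul(-90, Add(1, -90))), Mul(-1, -20773)) = Add(Add(Add(5797, Pow(194, Rational(1, 2))), Mul(-90, -89)), 20773) = Add(Add(Add(5797, Pow(194, Rational(1, 2))), 8010), 20773) = Add(Add(13807, Pow(194, Rational(1, 2))), 20773) = Add(34580, Pow(194, Rational(1, 2)))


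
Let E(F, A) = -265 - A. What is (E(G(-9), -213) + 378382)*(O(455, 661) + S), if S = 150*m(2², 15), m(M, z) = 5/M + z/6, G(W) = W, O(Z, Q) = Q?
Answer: 462886755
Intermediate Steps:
m(M, z) = 5/M + z/6 (m(M, z) = 5/M + z*(⅙) = 5/M + z/6)
S = 1125/2 (S = 150*(5/(2²) + (⅙)*15) = 150*(5/4 + 5/2) = 150*(15/4) = 1125/2 ≈ 562.50)
(E(G(-9), -213) + 378382)*(O(455, 661) + S) = ((-265 - 1*(-213)) + 378382)*(661 + 1125/2) = ((-265 + 213) + 378382)*(2447/2) = (-52 + 378382)*(2447/2) = 378330*(2447/2) = 462886755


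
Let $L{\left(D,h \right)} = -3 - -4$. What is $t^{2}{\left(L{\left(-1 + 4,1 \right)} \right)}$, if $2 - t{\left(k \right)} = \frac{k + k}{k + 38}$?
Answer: $\frac{5776}{1521} \approx 3.7975$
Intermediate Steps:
$L{\left(D,h \right)} = 1$ ($L{\left(D,h \right)} = -3 + 4 = 1$)
$t{\left(k \right)} = 2 - \frac{2 k}{38 + k}$ ($t{\left(k \right)} = 2 - \frac{k + k}{k + 38} = 2 - \frac{2 k}{38 + k}$)
$t^{2}{\left(L{\left(-1 + 4,1 \right)} \right)} = \left(\frac{76}{38 + 1}\right)^{2} = \left(\frac{76}{39}\right)^{2} = \frac{5776}{1521}$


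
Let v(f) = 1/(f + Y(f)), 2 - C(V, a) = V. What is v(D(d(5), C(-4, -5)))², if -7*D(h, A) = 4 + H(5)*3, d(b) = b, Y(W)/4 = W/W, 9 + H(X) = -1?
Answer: 49/2916 ≈ 0.016804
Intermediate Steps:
C(V, a) = 2 - V
H(X) = -10 (H(X) = -9 - 1 = -10)
Y(W) = 4 (Y(W) = 4*(W/W) = 4*1 = 4)
D(h, A) = 26/7 (D(h, A) = -(4 - 10*3)/7 = -(4 - 30)/7 = -⅐*(-26) = 26/7)
v(f) = 1/(4 + f) (v(f) = 1/(f + 4) = 1/(4 + f))
v(D(d(5), C(-4, -5)))² = (1/(4 + 26/7))² = (1/(54/7))² = (7/54)² = 49/2916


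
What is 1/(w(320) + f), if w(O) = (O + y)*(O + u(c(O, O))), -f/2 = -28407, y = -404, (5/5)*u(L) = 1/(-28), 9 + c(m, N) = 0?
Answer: 1/29937 ≈ 3.3403e-5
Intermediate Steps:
c(m, N) = -9 (c(m, N) = -9 + 0 = -9)
u(L) = -1/28 (u(L) = 1/(-28) = -1/28)
f = 56814 (f = -2*(-28407) = 56814)
w(O) = (-404 + O)*(-1/28 + O) (w(O) = (O - 404)*(O - 1/28) = (-404 + O)*(-1/28 + O))
1/(w(320) + f) = 1/((101/7 + 320**2 - 11313/28*320) + 56814) = 1/((101/7 + 102400 - 905040/7) + 56814) = 1/(-26877 + 56814) = 1/29937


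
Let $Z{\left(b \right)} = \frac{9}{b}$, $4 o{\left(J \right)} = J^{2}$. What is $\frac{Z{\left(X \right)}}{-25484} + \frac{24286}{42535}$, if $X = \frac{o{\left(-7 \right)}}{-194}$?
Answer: $\frac{7655845304}{13278533765} \approx 0.57656$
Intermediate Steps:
$o{\left(J \right)} = \frac{J^{2}}{4}$
$X = - \frac{49}{776}$ ($X = \frac{\frac{1}{4} \left(-7\right)^{2}}{-194} = \frac{1}{4} \cdot 49 \left(- \frac{1}{194}\right) = \frac{49}{4} \left(- \frac{1}{194}\right) = - \frac{49}{776} \approx -0.063144$)
$\frac{Z{\left(X \right)}}{-25484} + \frac{24286}{42535} = \frac{9 \frac{1}{- \frac{49}{776}}}{-25484} + \frac{24286}{42535} = 9 \left(- \frac{776}{49}\right) \left(- \frac{1}{25484}\right) + 24286 \cdot \frac{1}{42535} = \left(- \frac{6984}{49}\right) \left(- \frac{1}{25484}\right) + \frac{24286}{42535} = \frac{1746}{312179} + \frac{24286}{42535} = \frac{7655845304}{13278533765}$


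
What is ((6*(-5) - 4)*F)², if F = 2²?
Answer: 18496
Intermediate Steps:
F = 4
((6*(-5) - 4)*F)² = ((6*(-5) - 4)*4)² = ((-30 - 4)*4)² = (-34*4)² = (-136)² = 18496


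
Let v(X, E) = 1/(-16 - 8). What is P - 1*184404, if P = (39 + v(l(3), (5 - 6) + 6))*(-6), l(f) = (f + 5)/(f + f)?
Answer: -738551/4 ≈ -1.8464e+5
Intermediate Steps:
l(f) = (5 + f)/(2*f) (l(f) = (5 + f)/((2*f)) = (5 + f)*(1/(2*f)) = (5 + f)/(2*f))
v(X, E) = -1/24 (v(X, E) = 1/(-24) = -1/24)
P = -935/4 (P = (39 - 1/24)*(-6) = (935/24)*(-6) = -935/4 ≈ -233.75)
P - 1*184404 = -935/4 - 1*184404 = -935/4 - 184404 = -738551/4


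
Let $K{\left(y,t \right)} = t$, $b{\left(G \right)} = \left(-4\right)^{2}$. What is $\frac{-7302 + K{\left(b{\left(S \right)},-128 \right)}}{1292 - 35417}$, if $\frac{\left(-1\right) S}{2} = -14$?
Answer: $\frac{1486}{6825} \approx 0.21773$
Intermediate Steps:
$S = 28$ ($S = \left(-2\right) \left(-14\right) = 28$)
$b{\left(G \right)} = 16$
$\frac{-7302 + K{\left(b{\left(S \right)},-128 \right)}}{1292 - 35417} = \frac{-7302 - 128}{1292 - 35417} = - \frac{7430}{-34125} = \left(-7430\right) \left(- \frac{1}{34125}\right) = \frac{1486}{6825}$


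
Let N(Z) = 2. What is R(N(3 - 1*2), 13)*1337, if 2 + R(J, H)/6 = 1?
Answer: -8022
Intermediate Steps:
R(J, H) = -6 (R(J, H) = -12 + 6*1 = -12 + 6 = -6)
R(N(3 - 1*2), 13)*1337 = -6*1337 = -8022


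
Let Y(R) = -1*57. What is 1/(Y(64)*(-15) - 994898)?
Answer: -1/994043 ≈ -1.0060e-6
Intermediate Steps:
Y(R) = -57
1/(Y(64)*(-15) - 994898) = 1/(-57*(-15) - 994898) = 1/(855 - 994898) = 1/(-994043) = -1/994043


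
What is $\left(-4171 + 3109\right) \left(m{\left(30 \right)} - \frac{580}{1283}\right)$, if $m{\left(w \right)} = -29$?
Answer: $\frac{40129794}{1283} \approx 31278.0$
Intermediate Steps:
$\left(-4171 + 3109\right) \left(m{\left(30 \right)} - \frac{580}{1283}\right) = \left(-4171 + 3109\right) \left(-29 - \frac{580}{1283}\right) = - 1062 \left(-29 - \frac{580}{1283}\right) = \left(-1062\right) \left(- \frac{37787}{1283}\right) = \frac{40129794}{1283}$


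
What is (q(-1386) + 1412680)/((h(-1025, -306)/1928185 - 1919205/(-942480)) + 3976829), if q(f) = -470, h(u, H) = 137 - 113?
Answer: 8147222399439200/22942853327844183 ≈ 0.35511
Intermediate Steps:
h(u, H) = 24
(q(-1386) + 1412680)/((h(-1025, -306)/1928185 - 1919205/(-942480)) + 3976829) = (-470 + 1412680)/((24/1928185 - 1919205/(-942480)) + 3976829) = 1412210/((24*(1/1928185) - 1919205*(-1/942480)) + 3976829) = 1412210/((24/1928185 + 42649/20944) + 3976829) = 1412210/(11747952103/5769129520 + 3976829) = 1412210/(22942853327844183/5769129520) = 1412210*(5769129520/22942853327844183) = 8147222399439200/22942853327844183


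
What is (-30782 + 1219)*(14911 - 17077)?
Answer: 64033458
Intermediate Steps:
(-30782 + 1219)*(14911 - 17077) = -29563*(-2166) = 64033458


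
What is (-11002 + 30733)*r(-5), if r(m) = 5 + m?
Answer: 0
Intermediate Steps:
(-11002 + 30733)*r(-5) = (-11002 + 30733)*(5 - 5) = 19731*0 = 0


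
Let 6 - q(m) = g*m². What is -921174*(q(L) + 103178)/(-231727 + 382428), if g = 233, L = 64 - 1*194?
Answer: 3532256441784/150701 ≈ 2.3439e+7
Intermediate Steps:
L = -130 (L = 64 - 194 = -130)
q(m) = 6 - 233*m²
-921174*(q(L) + 103178)/(-231727 + 382428) = -921174*((6 - 233*(-130)²) + 103178)/(-231727 + 382428) = -921174/(150701/((6 - 233*16900) + 103178)) = -921174/(150701/((6 - 3937700) + 103178)) = -921174/(150701/(-3937694 + 103178)) = -921174/(150701/(-3834516)) = -921174/(150701*(-1/3834516)) = -921174/(-150701/3834516) = -921174*(-3834516/150701) = 3532256441784/150701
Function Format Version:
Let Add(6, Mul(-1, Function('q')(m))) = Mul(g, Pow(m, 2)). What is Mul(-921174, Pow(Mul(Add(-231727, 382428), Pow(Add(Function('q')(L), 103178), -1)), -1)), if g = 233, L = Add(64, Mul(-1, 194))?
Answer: Rational(3532256441784, 150701) ≈ 2.3439e+7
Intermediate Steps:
L = -130 (L = Add(64, -194) = -130)
Function('q')(m) = Add(6, Mul(-233, Pow(m, 2))) (Function('q')(m) = Add(6, Mul(-1, Mul(233, Pow(m, 2)))) = Add(6, Mul(-233, Pow(m, 2))))
Mul(-921174, Pow(Mul(Add(-231727, 382428), Pow(Add(Function('q')(L), 103178), -1)), -1)) = Mul(-921174, Pow(Mul(Add(-231727, 382428), Pow(Add(Add(6, Mul(-233, Pow(-130, 2))), 103178), -1)), -1)) = Mul(-921174, Pow(Mul(150701, Pow(Add(Add(6, Mul(-233, 16900)), 103178), -1)), -1)) = Mul(-921174, Pow(Mul(150701, Pow(Add(Add(6, -3937700), 103178), -1)), -1)) = Mul(-921174, Pow(Mul(150701, Pow(Add(-3937694, 103178), -1)), -1)) = Mul(-921174, Pow(Mul(150701, Pow(-3834516, -1)), -1)) = Mul(-921174, Pow(Mul(150701, Rational(-1, 3834516)), -1)) = Mul(-921174, Pow(Rational(-150701, 3834516), -1)) = Mul(-921174, Rational(-3834516, 150701)) = Rational(3532256441784, 150701)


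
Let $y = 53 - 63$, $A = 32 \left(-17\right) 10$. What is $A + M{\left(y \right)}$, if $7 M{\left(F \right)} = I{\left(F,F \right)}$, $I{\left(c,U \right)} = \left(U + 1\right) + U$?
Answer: $- \frac{38099}{7} \approx -5442.7$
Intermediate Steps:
$A = -5440$ ($A = \left(-544\right) 10 = -5440$)
$I{\left(c,U \right)} = 1 + 2 U$ ($I{\left(c,U \right)} = \left(1 + U\right) + U = 1 + 2 U$)
$y = -10$ ($y = 53 - 63 = -10$)
$M{\left(F \right)} = \frac{1}{7} + \frac{2 F}{7}$ ($M{\left(F \right)} = \frac{1 + 2 F}{7} = \frac{1}{7} + \frac{2 F}{7}$)
$A + M{\left(y \right)} = -5440 + \left(\frac{1}{7} + \frac{2}{7} \left(-10\right)\right) = -5440 + \left(\frac{1}{7} - \frac{20}{7}\right) = -5440 - \frac{19}{7} = - \frac{38099}{7}$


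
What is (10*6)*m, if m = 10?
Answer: 600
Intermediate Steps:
(10*6)*m = (10*6)*10 = 60*10 = 600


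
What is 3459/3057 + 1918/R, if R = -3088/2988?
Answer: -729539029/393334 ≈ -1854.8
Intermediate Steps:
R = -772/747 (R = -3088*1/2988 = -772/747 ≈ -1.0335)
3459/3057 + 1918/R = 3459/3057 + 1918/(-772/747) = 3459*(1/3057) + 1918*(-747/772) = 1153/1019 - 716373/386 = -729539029/393334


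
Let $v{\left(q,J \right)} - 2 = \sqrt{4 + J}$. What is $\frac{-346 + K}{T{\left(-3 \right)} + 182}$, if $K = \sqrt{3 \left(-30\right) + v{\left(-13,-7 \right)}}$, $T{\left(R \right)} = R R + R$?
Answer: $- \frac{173}{94} + \frac{\sqrt{-88 + i \sqrt{3}}}{188} \approx -1.8399 + 0.0499 i$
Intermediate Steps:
$T{\left(R \right)} = R + R^{2}$ ($T{\left(R \right)} = R^{2} + R = R + R^{2}$)
$v{\left(q,J \right)} = 2 + \sqrt{4 + J}$
$K = \sqrt{-88 + i \sqrt{3}}$ ($K = \sqrt{3 \left(-30\right) + \left(2 + \sqrt{4 - 7}\right)} = \sqrt{-90 + \left(2 + \sqrt{-3}\right)} = \sqrt{-90 + \left(2 + i \sqrt{3}\right)} = \sqrt{-88 + i \sqrt{3}} \approx 0.09231 + 9.3813 i$)
$\frac{-346 + K}{T{\left(-3 \right)} + 182} = \frac{-346 + \sqrt{-88 + i \sqrt{3}}}{- 3 \left(1 - 3\right) + 182} = \frac{-346 + \sqrt{-88 + i \sqrt{3}}}{\left(-3\right) \left(-2\right) + 182} = \frac{-346 + \sqrt{-88 + i \sqrt{3}}}{6 + 182} = \frac{-346 + \sqrt{-88 + i \sqrt{3}}}{188} = \left(-346 + \sqrt{-88 + i \sqrt{3}}\right) \frac{1}{188} = - \frac{173}{94} + \frac{\sqrt{-88 + i \sqrt{3}}}{188}$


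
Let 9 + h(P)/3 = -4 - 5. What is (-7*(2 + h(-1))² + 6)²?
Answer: 358042084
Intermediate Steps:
h(P) = -54 (h(P) = -27 + 3*(-4 - 5) = -27 + 3*(-9) = -27 - 27 = -54)
(-7*(2 + h(-1))² + 6)² = (-7*(2 - 54)² + 6)² = (-7*(-52)² + 6)² = (-7*2704 + 6)² = (-18928 + 6)² = (-18922)² = 358042084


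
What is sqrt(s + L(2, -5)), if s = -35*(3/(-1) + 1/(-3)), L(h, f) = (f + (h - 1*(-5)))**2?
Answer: sqrt(1086)/3 ≈ 10.985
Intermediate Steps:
L(h, f) = (5 + f + h)**2 (L(h, f) = (f + (h + 5))**2 = (f + (5 + h))**2 = (5 + f + h)**2)
s = 350/3 (s = -35*(3*(-1) + 1*(-1/3)) = -35*(-3 - 1/3) = -35*(-10/3) = 350/3 ≈ 116.67)
sqrt(s + L(2, -5)) = sqrt(350/3 + (5 - 5 + 2)**2) = sqrt(350/3 + 2**2) = sqrt(350/3 + 4) = sqrt(362/3) = sqrt(1086)/3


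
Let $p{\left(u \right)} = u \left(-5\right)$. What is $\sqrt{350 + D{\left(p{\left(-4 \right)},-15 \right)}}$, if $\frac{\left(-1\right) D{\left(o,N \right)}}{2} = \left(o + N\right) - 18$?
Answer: $2 \sqrt{94} \approx 19.391$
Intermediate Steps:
$p{\left(u \right)} = - 5 u$
$D{\left(o,N \right)} = 36 - 2 N - 2 o$ ($D{\left(o,N \right)} = - 2 \left(\left(o + N\right) - 18\right) = - 2 \left(\left(N + o\right) - 18\right) = - 2 \left(-18 + N + o\right) = 36 - 2 N - 2 o$)
$\sqrt{350 + D{\left(p{\left(-4 \right)},-15 \right)}} = \sqrt{350 - \left(-66 + 2 \left(-5\right) \left(-4\right)\right)} = \sqrt{350 + \left(36 + 30 - 40\right)} = \sqrt{350 + 26} = \sqrt{376} = 2 \sqrt{94}$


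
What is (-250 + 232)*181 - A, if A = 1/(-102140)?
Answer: -332772119/102140 ≈ -3258.0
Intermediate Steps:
A = -1/102140 ≈ -9.7905e-6
(-250 + 232)*181 - A = (-250 + 232)*181 - 1*(-1/102140) = -18*181 + 1/102140 = -3258 + 1/102140 = -332772119/102140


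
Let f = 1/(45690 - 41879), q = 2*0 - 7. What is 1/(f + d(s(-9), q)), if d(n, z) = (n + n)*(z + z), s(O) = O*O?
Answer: -3811/8643347 ≈ -0.00044092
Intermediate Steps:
s(O) = O**2
q = -7 (q = 0 - 7 = -7)
d(n, z) = 4*n*z (d(n, z) = (2*n)*(2*z) = 4*n*z)
f = 1/3811 ≈ 0.00026240
1/(f + d(s(-9), q)) = 1/(1/3811 + 4*(-9)**2*(-7)) = 1/(1/3811 + 4*81*(-7)) = 1/(1/3811 - 2268) = 1/(-8643347/3811) = -3811/8643347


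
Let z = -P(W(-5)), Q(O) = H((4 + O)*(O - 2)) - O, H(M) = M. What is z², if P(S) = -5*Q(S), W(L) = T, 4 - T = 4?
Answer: 1600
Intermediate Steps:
T = 0 (T = 4 - 1*4 = 4 - 4 = 0)
W(L) = 0
Q(O) = -O + (-2 + O)*(4 + O) (Q(O) = (4 + O)*(O - 2) - O = (4 + O)*(-2 + O) - O = (-2 + O)*(4 + O) - O = -O + (-2 + O)*(4 + O))
P(S) = 40 - 5*S - 5*S² (P(S) = -5*(-8 + S + S²) = 40 - 5*S - 5*S²)
z = -40 (z = -(40 - 5*0 - 5*0²) = -(40 + 0 - 5*0) = -(40 + 0 + 0) = -1*40 = -40)
z² = (-40)² = 1600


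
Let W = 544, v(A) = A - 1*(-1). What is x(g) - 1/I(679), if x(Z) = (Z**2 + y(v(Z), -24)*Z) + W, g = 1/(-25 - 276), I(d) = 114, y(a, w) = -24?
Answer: 5619444665/10328514 ≈ 544.07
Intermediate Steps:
v(A) = 1 + A (v(A) = A + 1 = 1 + A)
g = -1/301 (g = 1/(-301) = -1/301 ≈ -0.0033223)
x(Z) = 544 + Z**2 - 24*Z (x(Z) = (Z**2 - 24*Z) + 544 = 544 + Z**2 - 24*Z)
x(g) - 1/I(679) = (544 + (-1/301)**2 - 24*(-1/301)) - 1/114 = (544 + 1/90601 + 24/301) - 1*1/114 = 49294169/90601 - 1/114 = 5619444665/10328514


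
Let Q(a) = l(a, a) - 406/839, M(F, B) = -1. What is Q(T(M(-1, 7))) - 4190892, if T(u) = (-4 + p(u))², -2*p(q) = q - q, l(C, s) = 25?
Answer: -3516137819/839 ≈ -4.1909e+6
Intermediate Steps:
p(q) = 0 (p(q) = -(q - q)/2 = -½*0 = 0)
T(u) = 16 (T(u) = (-4 + 0)² = (-4)² = 16)
Q(a) = 20569/839 (Q(a) = 25 - 406/839 = 20569/839)
Q(T(M(-1, 7))) - 4190892 = 20569/839 - 4190892 = -3516137819/839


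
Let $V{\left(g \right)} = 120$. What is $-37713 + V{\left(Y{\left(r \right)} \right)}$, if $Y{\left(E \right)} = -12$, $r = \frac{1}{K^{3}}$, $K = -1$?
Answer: $-37593$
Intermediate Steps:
$r = -1$ ($r = \frac{1}{\left(-1\right)^{3}} = \frac{1}{-1} = -1$)
$-37713 + V{\left(Y{\left(r \right)} \right)} = -37713 + 120 = -37593$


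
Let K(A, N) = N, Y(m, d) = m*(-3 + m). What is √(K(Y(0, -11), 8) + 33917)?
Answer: 5*√1357 ≈ 184.19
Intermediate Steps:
√(K(Y(0, -11), 8) + 33917) = √(8 + 33917) = √33925 = 5*√1357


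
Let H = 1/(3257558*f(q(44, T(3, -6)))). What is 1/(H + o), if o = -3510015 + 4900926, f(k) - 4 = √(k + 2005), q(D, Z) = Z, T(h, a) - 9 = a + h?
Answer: 29446016810546114454748/40956788687973488478474974075 - 3257558*√2011/40956788687973488478474974075 ≈ 7.1895e-7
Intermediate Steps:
T(h, a) = 9 + a + h (T(h, a) = 9 + (a + h) = 9 + a + h)
f(k) = 4 + √(2005 + k) (f(k) = 4 + √(k + 2005) = 4 + √(2005 + k))
o = 1390911
H = 1/(3257558*(4 + √2011)) (H = 1/(3257558*(4 + √(2005 + (9 - 6 + 3)))) = 1/(3257558*(4 + √(2005 + 6))) = 1/(3257558*(4 + √2011)) ≈ 6.2848e-9)
1/(H + o) = 1/((-2/3249414105 + √2011/6498828210) + 1390911) = 1/(4519645822199653/3249414105 + √2011/6498828210)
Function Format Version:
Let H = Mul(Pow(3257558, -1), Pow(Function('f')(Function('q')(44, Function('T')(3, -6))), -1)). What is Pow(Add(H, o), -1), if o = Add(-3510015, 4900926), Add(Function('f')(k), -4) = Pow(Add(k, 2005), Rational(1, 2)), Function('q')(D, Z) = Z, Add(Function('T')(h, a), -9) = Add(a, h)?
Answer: Add(Rational(29446016810546114454748, 40956788687973488478474974075), Mul(Rational(-3257558, 40956788687973488478474974075), Pow(2011, Rational(1, 2)))) ≈ 7.1895e-7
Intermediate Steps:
Function('T')(h, a) = Add(9, a, h) (Function('T')(h, a) = Add(9, Add(a, h)) = Add(9, a, h))
Function('f')(k) = Add(4, Pow(Add(2005, k), Rational(1, 2))) (Function('f')(k) = Add(4, Pow(Add(k, 2005), Rational(1, 2))) = Add(4, Pow(Add(2005, k), Rational(1, 2))))
o = 1390911
H = Mul(Rational(1, 3257558), Pow(Add(4, Pow(2011, Rational(1, 2))), -1)) (H = Mul(Pow(3257558, -1), Pow(Add(4, Pow(Add(2005, Add(9, -6, 3)), Rational(1, 2))), -1)) = Mul(Rational(1, 3257558), Pow(Add(4, Pow(Add(2005, 6), Rational(1, 2))), -1)) = Mul(Rational(1, 3257558), Pow(Add(4, Pow(2011, Rational(1, 2))), -1)) ≈ 6.2848e-9)
Pow(Add(H, o), -1) = Pow(Add(Add(Rational(-2, 3249414105), Mul(Rational(1, 6498828210), Pow(2011, Rational(1, 2)))), 1390911), -1) = Pow(Add(Rational(4519645822199653, 3249414105), Mul(Rational(1, 6498828210), Pow(2011, Rational(1, 2)))), -1)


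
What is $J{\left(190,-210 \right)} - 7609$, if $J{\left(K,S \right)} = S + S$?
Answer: $-8029$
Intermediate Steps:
$J{\left(K,S \right)} = 2 S$
$J{\left(190,-210 \right)} - 7609 = 2 \left(-210\right) - 7609 = -420 - 7609 = -8029$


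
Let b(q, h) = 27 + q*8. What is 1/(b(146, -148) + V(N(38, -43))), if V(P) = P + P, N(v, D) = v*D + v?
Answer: -1/1997 ≈ -0.00050075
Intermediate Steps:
N(v, D) = v + D*v (N(v, D) = D*v + v = v + D*v)
b(q, h) = 27 + 8*q
V(P) = 2*P
1/(b(146, -148) + V(N(38, -43))) = 1/((27 + 8*146) + 2*(38*(1 - 43))) = 1/((27 + 1168) + 2*(38*(-42))) = 1/(1195 + 2*(-1596)) = 1/(1195 - 3192) = 1/(-1997) = -1/1997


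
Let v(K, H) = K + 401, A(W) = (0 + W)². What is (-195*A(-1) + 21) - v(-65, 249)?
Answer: -510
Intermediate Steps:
A(W) = W²
v(K, H) = 401 + K
(-195*A(-1) + 21) - v(-65, 249) = (-195*(-1)² + 21) - (401 - 65) = (-195*1 + 21) - 1*336 = (-195 + 21) - 336 = -174 - 336 = -510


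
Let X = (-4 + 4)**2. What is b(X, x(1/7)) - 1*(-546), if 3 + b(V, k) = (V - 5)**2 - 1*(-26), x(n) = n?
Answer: 594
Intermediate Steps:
X = 0 (X = 0**2 = 0)
b(V, k) = 23 + (-5 + V)**2 (b(V, k) = -3 + ((V - 5)**2 - 1*(-26)) = -3 + ((-5 + V)**2 + 26) = -3 + (26 + (-5 + V)**2) = 23 + (-5 + V)**2)
b(X, x(1/7)) - 1*(-546) = (23 + (-5 + 0)**2) - 1*(-546) = (23 + (-5)**2) + 546 = (23 + 25) + 546 = 48 + 546 = 594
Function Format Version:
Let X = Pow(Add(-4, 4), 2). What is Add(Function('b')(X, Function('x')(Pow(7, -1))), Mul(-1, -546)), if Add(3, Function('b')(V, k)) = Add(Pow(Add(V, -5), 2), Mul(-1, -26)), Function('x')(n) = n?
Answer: 594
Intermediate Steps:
X = 0 (X = Pow(0, 2) = 0)
Function('b')(V, k) = Add(23, Pow(Add(-5, V), 2)) (Function('b')(V, k) = Add(-3, Add(Pow(Add(V, -5), 2), Mul(-1, -26))) = Add(-3, Add(Pow(Add(-5, V), 2), 26)) = Add(-3, Add(26, Pow(Add(-5, V), 2))) = Add(23, Pow(Add(-5, V), 2)))
Add(Function('b')(X, Function('x')(Pow(7, -1))), Mul(-1, -546)) = Add(Add(23, Pow(Add(-5, 0), 2)), Mul(-1, -546)) = Add(Add(23, Pow(-5, 2)), 546) = Add(Add(23, 25), 546) = Add(48, 546) = 594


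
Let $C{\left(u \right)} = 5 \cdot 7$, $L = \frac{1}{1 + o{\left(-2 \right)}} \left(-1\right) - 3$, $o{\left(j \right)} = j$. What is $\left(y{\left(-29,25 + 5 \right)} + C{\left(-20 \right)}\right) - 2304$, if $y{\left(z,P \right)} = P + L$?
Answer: $-2241$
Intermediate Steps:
$L = -2$ ($L = \frac{1}{1 - 2} \left(-1\right) - 3 = \frac{1}{-1} \left(-1\right) - 3 = \left(-1\right) \left(-1\right) - 3 = 1 - 3 = -2$)
$C{\left(u \right)} = 35$
$y{\left(z,P \right)} = -2 + P$ ($y{\left(z,P \right)} = P - 2 = -2 + P$)
$\left(y{\left(-29,25 + 5 \right)} + C{\left(-20 \right)}\right) - 2304 = \left(\left(-2 + \left(25 + 5\right)\right) + 35\right) - 2304 = \left(\left(-2 + 30\right) + 35\right) - 2304 = \left(28 + 35\right) - 2304 = 63 - 2304 = -2241$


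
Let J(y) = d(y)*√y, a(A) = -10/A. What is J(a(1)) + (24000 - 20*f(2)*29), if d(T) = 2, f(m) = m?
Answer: 22840 + 2*I*√10 ≈ 22840.0 + 6.3246*I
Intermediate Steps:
J(y) = 2*√y
J(a(1)) + (24000 - 20*f(2)*29) = 2*√(-10/1) + (24000 - 20*2*29) = 2*√(-10*1) + (24000 - 40*29) = 2*√(-10) + (24000 - 1*1160) = 2*(I*√10) + (24000 - 1160) = 2*I*√10 + 22840 = 22840 + 2*I*√10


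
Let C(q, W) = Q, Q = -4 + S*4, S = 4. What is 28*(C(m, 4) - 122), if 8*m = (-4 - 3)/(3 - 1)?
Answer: -3080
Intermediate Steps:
m = -7/16 (m = ((-4 - 3)/(3 - 1))/8 = (-7/2)/8 = (-7*½)/8 = (⅛)*(-7/2) = -7/16 ≈ -0.43750)
Q = 12 (Q = -4 + 4*4 = -4 + 16 = 12)
C(q, W) = 12
28*(C(m, 4) - 122) = 28*(12 - 122) = 28*(-110) = -3080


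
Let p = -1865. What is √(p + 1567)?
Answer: I*√298 ≈ 17.263*I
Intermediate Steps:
√(p + 1567) = √(-1865 + 1567) = √(-298) = I*√298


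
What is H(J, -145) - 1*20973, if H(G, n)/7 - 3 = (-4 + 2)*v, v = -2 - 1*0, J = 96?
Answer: -20924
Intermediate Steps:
v = -2 (v = -2 + 0 = -2)
H(G, n) = 49 (H(G, n) = 21 + 7*((-4 + 2)*(-2)) = 21 + 7*(-2*(-2)) = 21 + 7*4 = 21 + 28 = 49)
H(J, -145) - 1*20973 = 49 - 1*20973 = 49 - 20973 = -20924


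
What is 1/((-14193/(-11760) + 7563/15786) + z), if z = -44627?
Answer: -10313520/460244068619 ≈ -2.2409e-5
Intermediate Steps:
1/((-14193/(-11760) + 7563/15786) + z) = 1/((-14193/(-11760) + 7563/15786) - 44627) = 1/((-14193*(-1/11760) + 7563*(1/15786)) - 44627) = 1/((4731/3920 + 2521/5262) - 44627) = 1/(17388421/10313520 - 44627) = 1/(-460244068619/10313520) = -10313520/460244068619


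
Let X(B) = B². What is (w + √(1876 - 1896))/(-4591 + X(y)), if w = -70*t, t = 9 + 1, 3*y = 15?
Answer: 350/2283 - I*√5/2283 ≈ 0.15331 - 0.00097944*I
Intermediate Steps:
y = 5 (y = (⅓)*15 = 5)
t = 10
w = -700 (w = -70*10 = -700)
(w + √(1876 - 1896))/(-4591 + X(y)) = (-700 + √(1876 - 1896))/(-4591 + 5²) = (-700 + √(-20))/(-4591 + 25) = (-700 + 2*I*√5)/(-4566) = (-700 + 2*I*√5)*(-1/4566) = 350/2283 - I*√5/2283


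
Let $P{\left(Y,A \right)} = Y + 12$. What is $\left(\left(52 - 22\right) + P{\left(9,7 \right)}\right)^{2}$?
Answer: $2601$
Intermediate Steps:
$P{\left(Y,A \right)} = 12 + Y$
$\left(\left(52 - 22\right) + P{\left(9,7 \right)}\right)^{2} = \left(\left(52 - 22\right) + \left(12 + 9\right)\right)^{2} = \left(\left(52 - 22\right) + 21\right)^{2} = \left(30 + 21\right)^{2} = 51^{2} = 2601$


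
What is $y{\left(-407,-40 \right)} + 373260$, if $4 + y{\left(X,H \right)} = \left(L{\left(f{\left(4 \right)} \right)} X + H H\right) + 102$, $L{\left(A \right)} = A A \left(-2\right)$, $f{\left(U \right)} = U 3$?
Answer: $492174$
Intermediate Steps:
$f{\left(U \right)} = 3 U$
$L{\left(A \right)} = - 2 A^{2}$ ($L{\left(A \right)} = A^{2} \left(-2\right) = - 2 A^{2}$)
$y{\left(X,H \right)} = 98 + H^{2} - 288 X$ ($y{\left(X,H \right)} = -4 + \left(\left(- 2 \left(3 \cdot 4\right)^{2} X + H H\right) + 102\right) = -4 + \left(\left(- 2 \cdot 12^{2} X + H^{2}\right) + 102\right) = -4 + \left(\left(\left(-2\right) 144 X + H^{2}\right) + 102\right) = -4 + \left(\left(- 288 X + H^{2}\right) + 102\right) = -4 + \left(\left(H^{2} - 288 X\right) + 102\right) = -4 + \left(102 + H^{2} - 288 X\right) = 98 + H^{2} - 288 X$)
$y{\left(-407,-40 \right)} + 373260 = \left(98 + \left(-40\right)^{2} - -117216\right) + 373260 = \left(98 + 1600 + 117216\right) + 373260 = 118914 + 373260 = 492174$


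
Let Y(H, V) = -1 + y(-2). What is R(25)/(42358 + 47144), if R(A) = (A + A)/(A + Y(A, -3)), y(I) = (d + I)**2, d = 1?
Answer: 1/44751 ≈ 2.2346e-5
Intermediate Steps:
y(I) = (1 + I)**2
Y(H, V) = 0 (Y(H, V) = -1 + (1 - 2)**2 = -1 + (-1)**2 = -1 + 1 = 0)
R(A) = 2 (R(A) = (A + A)/(A + 0) = (2*A)/A = 2)
R(25)/(42358 + 47144) = 2/(42358 + 47144) = 2/89502 = 2*(1/89502) = 1/44751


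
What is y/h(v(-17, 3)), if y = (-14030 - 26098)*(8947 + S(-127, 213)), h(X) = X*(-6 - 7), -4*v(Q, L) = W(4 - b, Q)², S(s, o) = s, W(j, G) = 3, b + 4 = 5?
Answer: -157301760/13 ≈ -1.2100e+7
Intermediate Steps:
b = 1 (b = -4 + 5 = 1)
v(Q, L) = -9/4 (v(Q, L) = -¼*3² = -¼*9 = -9/4)
h(X) = -13*X (h(X) = X*(-13) = -13*X)
y = -353928960 (y = (-14030 - 26098)*(8947 - 127) = -40128*8820 = -353928960)
y/h(v(-17, 3)) = -353928960/((-13*(-9/4))) = -353928960/117/4 = -353928960*4/117 = -157301760/13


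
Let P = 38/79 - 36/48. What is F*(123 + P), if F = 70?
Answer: 1357405/158 ≈ 8591.2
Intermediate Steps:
P = -85/316 (P = 38*(1/79) - 36*1/48 = 38/79 - ¾ = -85/316 ≈ -0.26899)
F*(123 + P) = 70*(123 - 85/316) = 70*(38783/316) = 1357405/158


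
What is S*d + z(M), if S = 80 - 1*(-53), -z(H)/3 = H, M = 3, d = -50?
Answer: -6659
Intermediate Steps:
z(H) = -3*H
S = 133 (S = 80 + 53 = 133)
S*d + z(M) = 133*(-50) - 3*3 = -6650 - 9 = -6659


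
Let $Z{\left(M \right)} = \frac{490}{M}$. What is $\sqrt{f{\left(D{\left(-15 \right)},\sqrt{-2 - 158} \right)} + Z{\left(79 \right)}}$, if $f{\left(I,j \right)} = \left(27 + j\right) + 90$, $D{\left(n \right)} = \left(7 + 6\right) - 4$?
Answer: $\frac{\sqrt{768907 + 24964 i \sqrt{10}}}{79} \approx 11.114 + 0.56905 i$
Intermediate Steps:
$D{\left(n \right)} = 9$ ($D{\left(n \right)} = 13 - 4 = 9$)
$f{\left(I,j \right)} = 117 + j$
$\sqrt{f{\left(D{\left(-15 \right)},\sqrt{-2 - 158} \right)} + Z{\left(79 \right)}} = \sqrt{\left(117 + \sqrt{-2 - 158}\right) + \frac{490}{79}} = \sqrt{\left(117 + \sqrt{-160}\right) + 490 \cdot \frac{1}{79}} = \sqrt{\left(117 + 4 i \sqrt{10}\right) + \frac{490}{79}} = \sqrt{\frac{9733}{79} + 4 i \sqrt{10}}$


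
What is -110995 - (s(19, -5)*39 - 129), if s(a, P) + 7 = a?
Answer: -111334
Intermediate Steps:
s(a, P) = -7 + a
-110995 - (s(19, -5)*39 - 129) = -110995 - ((-7 + 19)*39 - 129) = -110995 - (12*39 - 129) = -110995 - (468 - 129) = -110995 - 1*339 = -110995 - 339 = -111334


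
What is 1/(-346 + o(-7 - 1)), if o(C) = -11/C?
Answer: -8/2757 ≈ -0.0029017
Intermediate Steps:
1/(-346 + o(-7 - 1)) = 1/(-346 - 11/(-7 - 1)) = 1/(-346 - 11/(-8)) = 1/(-346 - 11*(-⅛)) = 1/(-346 + 11/8) = 1/(-2757/8) = -8/2757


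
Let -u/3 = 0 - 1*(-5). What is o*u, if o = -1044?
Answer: 15660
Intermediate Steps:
u = -15 (u = -3*(0 - 1*(-5)) = -3*(0 + 5) = -3*5 = -15)
o*u = -1044*(-15) = 15660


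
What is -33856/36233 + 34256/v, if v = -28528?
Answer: -137940101/64603439 ≈ -2.1352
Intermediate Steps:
-33856/36233 + 34256/v = -33856/36233 + 34256/(-28528) = -33856*1/36233 + 34256*(-1/28528) = -33856/36233 - 2141/1783 = -137940101/64603439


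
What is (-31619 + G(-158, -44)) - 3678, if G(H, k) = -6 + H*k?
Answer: -28351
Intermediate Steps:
(-31619 + G(-158, -44)) - 3678 = (-31619 + (-6 - 158*(-44))) - 3678 = (-31619 + (-6 + 6952)) - 3678 = (-31619 + 6946) - 3678 = -24673 - 3678 = -28351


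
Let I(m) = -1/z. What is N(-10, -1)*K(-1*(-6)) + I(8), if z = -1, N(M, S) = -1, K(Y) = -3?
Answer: 4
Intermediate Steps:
I(m) = 1 (I(m) = -1/(-1) = -1*(-1) = 1)
N(-10, -1)*K(-1*(-6)) + I(8) = -1*(-3) + 1 = 3 + 1 = 4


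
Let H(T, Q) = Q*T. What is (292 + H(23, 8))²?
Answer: 226576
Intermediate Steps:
(292 + H(23, 8))² = (292 + 8*23)² = (292 + 184)² = 476² = 226576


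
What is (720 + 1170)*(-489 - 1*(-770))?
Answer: 531090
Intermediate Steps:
(720 + 1170)*(-489 - 1*(-770)) = 1890*(-489 + 770) = 1890*281 = 531090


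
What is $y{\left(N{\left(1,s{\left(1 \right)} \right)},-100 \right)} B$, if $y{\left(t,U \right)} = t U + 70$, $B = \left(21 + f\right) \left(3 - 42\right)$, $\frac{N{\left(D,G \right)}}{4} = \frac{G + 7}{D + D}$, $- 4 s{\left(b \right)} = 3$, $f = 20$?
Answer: $1886820$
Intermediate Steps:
$s{\left(b \right)} = - \frac{3}{4}$ ($s{\left(b \right)} = \left(- \frac{1}{4}\right) 3 = - \frac{3}{4}$)
$N{\left(D,G \right)} = \frac{2 \left(7 + G\right)}{D}$ ($N{\left(D,G \right)} = 4 \frac{G + 7}{D + D} = 4 \frac{7 + G}{2 D} = \frac{2 \left(7 + G\right)}{D}$)
$B = -1599$ ($B = \left(21 + 20\right) \left(3 - 42\right) = 41 \left(-39\right) = -1599$)
$y{\left(t,U \right)} = 70 + U t$ ($y{\left(t,U \right)} = U t + 70 = 70 + U t$)
$y{\left(N{\left(1,s{\left(1 \right)} \right)},-100 \right)} B = \left(70 - 100 \frac{2 \left(7 - \frac{3}{4}\right)}{1}\right) \left(-1599\right) = \left(70 - 100 \cdot 2 \cdot 1 \cdot \frac{25}{4}\right) \left(-1599\right) = \left(70 - 1250\right) \left(-1599\right) = \left(-1180\right) \left(-1599\right) = 1886820$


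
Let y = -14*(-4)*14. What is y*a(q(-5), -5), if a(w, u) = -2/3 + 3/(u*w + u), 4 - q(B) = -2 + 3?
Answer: -9604/15 ≈ -640.27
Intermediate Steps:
q(B) = 3 (q(B) = 4 - (-2 + 3) = 4 - 1*1 = 4 - 1 = 3)
y = 784 (y = 56*14 = 784)
a(w, u) = -⅔ + 3/(u + u*w) (a(w, u) = -2*⅓ + 3/(u + u*w) = -⅔ + 3/(u + u*w))
y*a(q(-5), -5) = 784*((⅓)*(9 - 2*(-5) - 2*(-5)*3)/(-5*(1 + 3))) = 784*((⅓)*(-⅕)*(9 + 10 + 30)/4) = 784*((⅓)*(-⅕)*(¼)*49) = 784*(-49/60) = -9604/15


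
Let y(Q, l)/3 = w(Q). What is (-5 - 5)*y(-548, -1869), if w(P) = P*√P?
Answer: 32880*I*√137 ≈ 3.8485e+5*I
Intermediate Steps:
w(P) = P^(3/2)
y(Q, l) = 3*Q^(3/2)
(-5 - 5)*y(-548, -1869) = (-5 - 5)*(3*(-548)^(3/2)) = -30*(-1096*I*√137) = -(-32880)*I*√137 = 32880*I*√137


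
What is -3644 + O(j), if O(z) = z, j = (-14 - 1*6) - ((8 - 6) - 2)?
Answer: -3664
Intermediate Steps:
j = -20 (j = (-14 - 6) - (2 - 2) = -20 - 1*0 = -20 + 0 = -20)
-3644 + O(j) = -3644 - 20 = -3664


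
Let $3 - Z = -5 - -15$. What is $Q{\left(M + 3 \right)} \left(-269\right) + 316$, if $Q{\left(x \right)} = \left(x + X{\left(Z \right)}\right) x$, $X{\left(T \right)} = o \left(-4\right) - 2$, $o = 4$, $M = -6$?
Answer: $-16631$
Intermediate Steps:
$Z = -7$ ($Z = 3 - \left(-5 - -15\right) = 3 - \left(-5 + 15\right) = 3 - 10 = -7$)
$X{\left(T \right)} = -18$ ($X{\left(T \right)} = 4 \left(-4\right) - 2 = -16 - 2 = -18$)
$Q{\left(x \right)} = x \left(-18 + x\right)$ ($Q{\left(x \right)} = \left(x - 18\right) x = \left(-18 + x\right) x = x \left(-18 + x\right)$)
$Q{\left(M + 3 \right)} \left(-269\right) + 316 = \left(-6 + 3\right) \left(-18 + \left(-6 + 3\right)\right) \left(-269\right) + 316 = - 3 \left(-18 - 3\right) \left(-269\right) + 316 = \left(-3\right) \left(-21\right) \left(-269\right) + 316 = 63 \left(-269\right) + 316 = -16947 + 316 = -16631$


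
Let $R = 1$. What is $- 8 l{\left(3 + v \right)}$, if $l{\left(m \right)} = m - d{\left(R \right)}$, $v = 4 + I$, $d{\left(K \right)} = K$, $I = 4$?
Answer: $-80$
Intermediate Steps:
$v = 8$ ($v = 4 + 4 = 8$)
$l{\left(m \right)} = -1 + m$ ($l{\left(m \right)} = m - 1 = -1 + m$)
$- 8 l{\left(3 + v \right)} = - 8 \left(-1 + \left(3 + 8\right)\right) = - 8 \left(-1 + 11\right) = \left(-8\right) 10 = -80$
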